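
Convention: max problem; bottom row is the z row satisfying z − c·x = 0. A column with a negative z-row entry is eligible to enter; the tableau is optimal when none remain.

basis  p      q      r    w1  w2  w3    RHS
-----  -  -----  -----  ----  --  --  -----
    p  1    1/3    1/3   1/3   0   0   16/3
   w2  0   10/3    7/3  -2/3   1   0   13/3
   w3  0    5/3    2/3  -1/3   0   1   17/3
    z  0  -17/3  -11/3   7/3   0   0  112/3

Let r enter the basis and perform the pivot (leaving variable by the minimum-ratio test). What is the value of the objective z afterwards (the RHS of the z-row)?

309/7

Ratio test on column r — row 1: (16/3)/(1/3) = 16; row 2: (13/3)/(7/3) = 13/7; row 3: (17/3)/(2/3) = 17/2. Minimum is 13/7 at row 2 (w2 leaves); pivot element 7/3.
Pivot on row 2; the z-row RHS becomes 112/3 − (-11/3)·(13/7) = 309/7.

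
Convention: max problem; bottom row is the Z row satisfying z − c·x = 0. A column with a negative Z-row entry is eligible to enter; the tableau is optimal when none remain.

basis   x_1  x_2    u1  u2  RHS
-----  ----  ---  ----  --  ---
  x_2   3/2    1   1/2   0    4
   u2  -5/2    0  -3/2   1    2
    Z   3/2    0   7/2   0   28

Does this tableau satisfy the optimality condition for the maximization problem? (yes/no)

Every Z-row coefficient is ≥ 0, so the tableau is optimal.

yes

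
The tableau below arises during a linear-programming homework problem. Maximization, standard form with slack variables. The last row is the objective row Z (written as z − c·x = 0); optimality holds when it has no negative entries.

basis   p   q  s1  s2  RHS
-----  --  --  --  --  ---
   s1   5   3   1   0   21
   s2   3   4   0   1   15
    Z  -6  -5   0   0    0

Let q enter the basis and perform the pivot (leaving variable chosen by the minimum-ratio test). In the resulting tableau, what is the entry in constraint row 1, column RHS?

Ratio test on column q — row 1: 21/3 = 7; row 2: 15/4 = 15/4. Minimum is 15/4 at row 2 (s2 leaves); pivot element 4.
Divide row 2 by 4; eliminate column q from the other rows.
Row 1 update in column RHS: 21 − 3·(15/4) = 39/4.

39/4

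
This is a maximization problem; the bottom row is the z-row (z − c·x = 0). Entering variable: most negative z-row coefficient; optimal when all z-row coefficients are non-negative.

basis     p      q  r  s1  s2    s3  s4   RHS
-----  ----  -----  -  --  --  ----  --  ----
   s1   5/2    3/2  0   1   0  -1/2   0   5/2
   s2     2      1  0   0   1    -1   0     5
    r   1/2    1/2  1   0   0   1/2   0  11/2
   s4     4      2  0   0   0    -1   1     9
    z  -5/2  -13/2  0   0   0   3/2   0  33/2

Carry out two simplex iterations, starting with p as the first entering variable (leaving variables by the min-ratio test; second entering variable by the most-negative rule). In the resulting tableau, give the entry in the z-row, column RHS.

Ratio test on column p — row 1: (5/2)/(5/2) = 1; row 2: 5/2 = 5/2; row 3: (11/2)/(1/2) = 11; row 4: 9/4 = 9/4. Minimum is 1 at row 1 (s1 leaves); pivot element 5/2.
Divide row 1 by 5/2; eliminate column p from the other rows.
Second iteration: most negative z-row entry is -5 in column q, so q enters.
Ratio test on column q — row 1: 1/(3/5) = 5/3; row 2: entry -1/5 ≤ 0; row 3: 5/(1/5) = 25; row 4: entry -2/5 ≤ 0. Minimum is 5/3 at row 1 (p leaves); pivot element 3/5.
Divide row 1 by 3/5; eliminate column q from the other rows.
After both pivots, the entry at the z-row, column RHS is 82/3.

82/3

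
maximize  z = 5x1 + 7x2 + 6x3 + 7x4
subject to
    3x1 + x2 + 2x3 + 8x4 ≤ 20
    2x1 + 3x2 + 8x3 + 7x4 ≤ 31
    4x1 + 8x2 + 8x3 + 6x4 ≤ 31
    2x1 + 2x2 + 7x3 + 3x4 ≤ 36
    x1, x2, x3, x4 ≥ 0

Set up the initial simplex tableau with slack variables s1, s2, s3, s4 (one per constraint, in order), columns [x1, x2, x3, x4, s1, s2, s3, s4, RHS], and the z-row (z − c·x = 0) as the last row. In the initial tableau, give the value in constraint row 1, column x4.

8

Constraint 1 has coefficient 8 on x4.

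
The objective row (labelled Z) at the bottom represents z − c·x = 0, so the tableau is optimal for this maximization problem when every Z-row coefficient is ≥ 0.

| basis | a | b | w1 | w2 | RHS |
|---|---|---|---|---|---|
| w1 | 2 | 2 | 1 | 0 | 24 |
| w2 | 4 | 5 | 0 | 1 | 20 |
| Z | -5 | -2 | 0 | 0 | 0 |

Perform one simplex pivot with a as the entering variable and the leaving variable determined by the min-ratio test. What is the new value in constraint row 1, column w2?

Ratio test on column a — row 1: 24/2 = 12; row 2: 20/4 = 5. Minimum is 5 at row 2 (w2 leaves); pivot element 4.
Divide row 2 by 4; eliminate column a from the other rows.
Row 1 update in column w2: 0 − 2·(1/4) = -1/2.

-1/2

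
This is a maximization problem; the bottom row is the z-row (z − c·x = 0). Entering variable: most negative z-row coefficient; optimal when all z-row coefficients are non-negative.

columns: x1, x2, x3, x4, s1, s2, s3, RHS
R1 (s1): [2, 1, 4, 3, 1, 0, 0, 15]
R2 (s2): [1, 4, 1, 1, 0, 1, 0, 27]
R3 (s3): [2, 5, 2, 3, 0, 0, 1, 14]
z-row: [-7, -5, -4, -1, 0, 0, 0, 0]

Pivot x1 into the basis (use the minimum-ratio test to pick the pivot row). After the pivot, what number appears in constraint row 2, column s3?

-1/2

Ratio test on column x1 — row 1: 15/2 = 15/2; row 2: 27/1 = 27; row 3: 14/2 = 7. Minimum is 7 at row 3 (s3 leaves); pivot element 2.
Divide row 3 by 2; eliminate column x1 from the other rows.
Row 2 update in column s3: 0 − 1·(1/2) = -1/2.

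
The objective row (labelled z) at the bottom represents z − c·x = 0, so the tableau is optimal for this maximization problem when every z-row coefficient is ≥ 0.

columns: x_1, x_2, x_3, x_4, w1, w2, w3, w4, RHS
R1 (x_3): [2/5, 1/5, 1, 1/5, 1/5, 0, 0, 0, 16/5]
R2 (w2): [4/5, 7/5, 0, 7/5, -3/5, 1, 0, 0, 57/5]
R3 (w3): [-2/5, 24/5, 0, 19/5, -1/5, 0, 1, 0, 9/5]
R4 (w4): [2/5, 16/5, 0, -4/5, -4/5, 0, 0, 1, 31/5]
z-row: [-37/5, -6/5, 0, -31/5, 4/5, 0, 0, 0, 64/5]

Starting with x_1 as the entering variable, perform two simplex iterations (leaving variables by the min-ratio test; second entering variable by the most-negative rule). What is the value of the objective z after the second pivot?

Ratio test on column x_1 — row 1: (16/5)/(2/5) = 8; row 2: (57/5)/(4/5) = 57/4; row 3: entry -2/5 ≤ 0; row 4: (31/5)/(2/5) = 31/2. Minimum is 8 at row 1 (x_3 leaves); pivot element 2/5.
Pivot on row 1; the z-row RHS becomes 64/5 − (-37/5)·8 = 72.
Next entering variable (most negative z-row entry -5/2): x_4.
Ratio test on column x_4 — row 1: 8/(1/2) = 16; row 2: 5/1 = 5; row 3: 5/4 = 5/4; row 4: entry -1 ≤ 0. Minimum is 5/4 at row 3 (w3 leaves); pivot element 4.
After the second pivot the z-row RHS is 72 − (-5/2)·(5/4) = 601/8.

601/8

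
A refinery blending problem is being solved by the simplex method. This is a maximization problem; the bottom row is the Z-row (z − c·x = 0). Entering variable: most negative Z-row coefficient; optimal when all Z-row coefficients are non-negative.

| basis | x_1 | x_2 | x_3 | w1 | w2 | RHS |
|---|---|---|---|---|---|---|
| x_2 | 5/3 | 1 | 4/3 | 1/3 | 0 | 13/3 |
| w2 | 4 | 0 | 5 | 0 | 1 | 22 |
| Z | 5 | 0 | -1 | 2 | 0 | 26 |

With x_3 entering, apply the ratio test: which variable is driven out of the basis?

x_2

Column x_3 entries and ratios — x_2: (13/3)/(4/3) = 13/4; w2: 22/5 = 22/5.
Smallest ratio is 13/4 in the row of x_2, so x_2 leaves.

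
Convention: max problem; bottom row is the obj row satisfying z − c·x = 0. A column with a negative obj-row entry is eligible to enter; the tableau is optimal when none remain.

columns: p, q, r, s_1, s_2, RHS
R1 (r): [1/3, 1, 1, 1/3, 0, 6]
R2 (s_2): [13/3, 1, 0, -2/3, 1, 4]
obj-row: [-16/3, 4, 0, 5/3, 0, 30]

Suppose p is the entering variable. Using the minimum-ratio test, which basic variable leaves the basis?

Column p entries and ratios — r: 6/(1/3) = 18; s_2: 4/(13/3) = 12/13.
Smallest ratio is 12/13 in the row of s_2, so s_2 leaves.

s_2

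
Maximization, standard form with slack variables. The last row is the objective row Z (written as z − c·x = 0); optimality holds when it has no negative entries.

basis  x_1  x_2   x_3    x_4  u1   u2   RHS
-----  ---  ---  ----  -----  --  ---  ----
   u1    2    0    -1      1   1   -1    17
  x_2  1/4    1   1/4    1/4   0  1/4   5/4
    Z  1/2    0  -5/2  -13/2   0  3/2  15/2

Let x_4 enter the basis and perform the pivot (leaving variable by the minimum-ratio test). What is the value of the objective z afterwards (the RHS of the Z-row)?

40

Ratio test on column x_4 — row 1: 17/1 = 17; row 2: (5/4)/(1/4) = 5. Minimum is 5 at row 2 (x_2 leaves); pivot element 1/4.
Pivot on row 2; the Z-row RHS becomes 15/2 − (-13/2)·5 = 40.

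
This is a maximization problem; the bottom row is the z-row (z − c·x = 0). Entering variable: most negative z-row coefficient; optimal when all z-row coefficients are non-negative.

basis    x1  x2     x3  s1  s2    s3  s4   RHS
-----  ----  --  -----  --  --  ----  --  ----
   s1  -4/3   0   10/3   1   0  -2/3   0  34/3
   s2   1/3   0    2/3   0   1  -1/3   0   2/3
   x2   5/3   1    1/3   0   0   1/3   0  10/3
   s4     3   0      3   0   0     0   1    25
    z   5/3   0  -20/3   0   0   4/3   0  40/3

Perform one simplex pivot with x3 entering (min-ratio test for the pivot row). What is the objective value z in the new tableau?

Ratio test on column x3 — row 1: (34/3)/(10/3) = 17/5; row 2: (2/3)/(2/3) = 1; row 3: (10/3)/(1/3) = 10; row 4: 25/3 = 25/3. Minimum is 1 at row 2 (s2 leaves); pivot element 2/3.
Pivot on row 2; the z-row RHS becomes 40/3 − (-20/3)·1 = 20.

20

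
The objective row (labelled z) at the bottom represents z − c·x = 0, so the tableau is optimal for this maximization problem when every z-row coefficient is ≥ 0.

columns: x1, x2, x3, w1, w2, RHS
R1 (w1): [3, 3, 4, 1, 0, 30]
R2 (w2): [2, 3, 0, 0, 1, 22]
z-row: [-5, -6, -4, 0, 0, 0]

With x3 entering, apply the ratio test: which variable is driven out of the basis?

w1

Column x3 entries and ratios — w1: 30/4 = 15/2; w2: 0 ≤ 0, skip.
Smallest ratio is 15/2 in the row of w1, so w1 leaves.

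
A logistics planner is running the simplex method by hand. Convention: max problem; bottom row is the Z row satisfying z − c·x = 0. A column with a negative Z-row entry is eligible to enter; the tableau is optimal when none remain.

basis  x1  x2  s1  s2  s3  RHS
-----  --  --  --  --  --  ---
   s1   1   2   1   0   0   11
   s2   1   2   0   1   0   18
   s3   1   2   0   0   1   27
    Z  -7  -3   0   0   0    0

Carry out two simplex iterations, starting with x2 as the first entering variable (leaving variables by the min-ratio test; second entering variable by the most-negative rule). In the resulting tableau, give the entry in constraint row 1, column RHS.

11

Ratio test on column x2 — row 1: 11/2 = 11/2; row 2: 18/2 = 9; row 3: 27/2 = 27/2. Minimum is 11/2 at row 1 (s1 leaves); pivot element 2.
Divide row 1 by 2; eliminate column x2 from the other rows.
Second iteration: most negative Z-row entry is -11/2 in column x1, so x1 enters.
Ratio test on column x1 — row 1: (11/2)/(1/2) = 11; row 2: entry 0 ≤ 0; row 3: entry 0 ≤ 0. Minimum is 11 at row 1 (x2 leaves); pivot element 1/2.
Divide row 1 by 1/2; eliminate column x1 from the other rows.
After both pivots, the entry at constraint row 1, column RHS is 11.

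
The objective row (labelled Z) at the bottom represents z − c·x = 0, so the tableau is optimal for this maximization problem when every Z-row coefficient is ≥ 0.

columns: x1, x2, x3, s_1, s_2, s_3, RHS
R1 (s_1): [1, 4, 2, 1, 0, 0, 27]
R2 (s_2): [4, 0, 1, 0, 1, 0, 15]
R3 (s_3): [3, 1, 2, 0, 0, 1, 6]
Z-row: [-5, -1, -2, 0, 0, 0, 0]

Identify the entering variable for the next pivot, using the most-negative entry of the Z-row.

x1

Negative Z-row entries: x1: -5, x2: -1, x3: -2.
The most negative is -5 in column x1, so x1 enters.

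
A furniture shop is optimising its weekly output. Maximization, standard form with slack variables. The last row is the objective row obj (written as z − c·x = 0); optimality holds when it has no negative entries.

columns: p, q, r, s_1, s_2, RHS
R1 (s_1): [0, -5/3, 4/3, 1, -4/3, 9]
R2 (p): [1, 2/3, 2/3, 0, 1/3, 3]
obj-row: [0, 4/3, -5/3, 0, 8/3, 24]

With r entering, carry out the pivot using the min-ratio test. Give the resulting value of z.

63/2

Ratio test on column r — row 1: 9/(4/3) = 27/4; row 2: 3/(2/3) = 9/2. Minimum is 9/2 at row 2 (p leaves); pivot element 2/3.
Pivot on row 2; the obj-row RHS becomes 24 − (-5/3)·(9/2) = 63/2.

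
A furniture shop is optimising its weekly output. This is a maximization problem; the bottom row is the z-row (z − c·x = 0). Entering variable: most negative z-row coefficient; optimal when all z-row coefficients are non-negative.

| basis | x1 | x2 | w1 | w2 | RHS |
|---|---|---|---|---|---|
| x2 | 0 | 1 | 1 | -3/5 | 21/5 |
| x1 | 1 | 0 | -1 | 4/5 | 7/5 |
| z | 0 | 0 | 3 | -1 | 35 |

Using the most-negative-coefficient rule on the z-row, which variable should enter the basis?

Negative z-row entries: w2: -1.
The most negative is -1 in column w2, so w2 enters.

w2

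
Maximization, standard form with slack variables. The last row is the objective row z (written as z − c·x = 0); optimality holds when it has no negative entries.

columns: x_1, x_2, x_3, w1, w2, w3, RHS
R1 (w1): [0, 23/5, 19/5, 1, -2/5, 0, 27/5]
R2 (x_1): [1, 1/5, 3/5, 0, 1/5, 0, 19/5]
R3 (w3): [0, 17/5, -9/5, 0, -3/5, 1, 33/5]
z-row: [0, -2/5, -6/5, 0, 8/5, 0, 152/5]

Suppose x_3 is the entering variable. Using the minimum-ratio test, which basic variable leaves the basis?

w1

Column x_3 entries and ratios — w1: (27/5)/(19/5) = 27/19; x_1: (19/5)/(3/5) = 19/3; w3: -9/5 ≤ 0, skip.
Smallest ratio is 27/19 in the row of w1, so w1 leaves.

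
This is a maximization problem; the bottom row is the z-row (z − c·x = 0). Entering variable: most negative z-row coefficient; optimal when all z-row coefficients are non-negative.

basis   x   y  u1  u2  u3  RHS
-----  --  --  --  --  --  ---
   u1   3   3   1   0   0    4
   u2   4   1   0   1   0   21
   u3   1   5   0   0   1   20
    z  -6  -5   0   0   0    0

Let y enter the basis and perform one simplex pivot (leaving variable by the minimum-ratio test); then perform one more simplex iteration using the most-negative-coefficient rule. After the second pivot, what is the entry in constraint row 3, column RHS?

Ratio test on column y — row 1: 4/3 = 4/3; row 2: 21/1 = 21; row 3: 20/5 = 4. Minimum is 4/3 at row 1 (u1 leaves); pivot element 3.
Divide row 1 by 3; eliminate column y from the other rows.
Second iteration: most negative z-row entry is -1 in column x, so x enters.
Ratio test on column x — row 1: (4/3)/1 = 4/3; row 2: (59/3)/3 = 59/9; row 3: entry -4 ≤ 0. Minimum is 4/3 at row 1 (y leaves); pivot element 1.
Divide row 1 by 1; eliminate column x from the other rows.
After both pivots, the entry at constraint row 3, column RHS is 56/3.

56/3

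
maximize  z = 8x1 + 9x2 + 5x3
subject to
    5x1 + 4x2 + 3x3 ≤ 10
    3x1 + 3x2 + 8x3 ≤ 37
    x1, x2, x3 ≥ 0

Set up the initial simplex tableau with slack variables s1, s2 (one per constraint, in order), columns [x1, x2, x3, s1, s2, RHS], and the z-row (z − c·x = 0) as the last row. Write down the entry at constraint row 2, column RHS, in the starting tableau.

The RHS of constraint 2 is b_2 = 37.

37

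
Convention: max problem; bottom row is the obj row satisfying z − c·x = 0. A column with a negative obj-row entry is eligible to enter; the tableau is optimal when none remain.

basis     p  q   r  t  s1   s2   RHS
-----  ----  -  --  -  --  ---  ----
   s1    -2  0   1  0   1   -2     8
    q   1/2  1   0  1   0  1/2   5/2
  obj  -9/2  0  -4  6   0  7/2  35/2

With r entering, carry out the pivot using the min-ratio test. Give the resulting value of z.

99/2

Ratio test on column r — row 1: 8/1 = 8; row 2: entry 0 ≤ 0. Minimum is 8 at row 1 (s1 leaves); pivot element 1.
Pivot on row 1; the obj-row RHS becomes 35/2 − (-4)·8 = 99/2.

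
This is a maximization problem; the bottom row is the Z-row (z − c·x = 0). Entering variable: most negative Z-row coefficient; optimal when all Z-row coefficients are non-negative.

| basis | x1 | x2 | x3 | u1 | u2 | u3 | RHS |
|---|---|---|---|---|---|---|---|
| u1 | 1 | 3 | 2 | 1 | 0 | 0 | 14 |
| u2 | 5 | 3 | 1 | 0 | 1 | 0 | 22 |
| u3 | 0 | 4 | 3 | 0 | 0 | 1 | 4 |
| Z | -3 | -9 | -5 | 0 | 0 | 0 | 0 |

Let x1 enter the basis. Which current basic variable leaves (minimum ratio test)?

Column x1 entries and ratios — u1: 14/1 = 14; u2: 22/5 = 22/5; u3: 0 ≤ 0, skip.
Smallest ratio is 22/5 in the row of u2, so u2 leaves.

u2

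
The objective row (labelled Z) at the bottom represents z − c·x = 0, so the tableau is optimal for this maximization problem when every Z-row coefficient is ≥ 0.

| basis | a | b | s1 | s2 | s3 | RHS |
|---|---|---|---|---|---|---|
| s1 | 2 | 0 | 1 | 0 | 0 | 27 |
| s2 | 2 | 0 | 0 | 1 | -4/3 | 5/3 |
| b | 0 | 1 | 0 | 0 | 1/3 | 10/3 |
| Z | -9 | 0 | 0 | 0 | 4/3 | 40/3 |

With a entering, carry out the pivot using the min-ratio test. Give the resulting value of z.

125/6

Ratio test on column a — row 1: 27/2 = 27/2; row 2: (5/3)/2 = 5/6; row 3: entry 0 ≤ 0. Minimum is 5/6 at row 2 (s2 leaves); pivot element 2.
Pivot on row 2; the Z-row RHS becomes 40/3 − (-9)·(5/6) = 125/6.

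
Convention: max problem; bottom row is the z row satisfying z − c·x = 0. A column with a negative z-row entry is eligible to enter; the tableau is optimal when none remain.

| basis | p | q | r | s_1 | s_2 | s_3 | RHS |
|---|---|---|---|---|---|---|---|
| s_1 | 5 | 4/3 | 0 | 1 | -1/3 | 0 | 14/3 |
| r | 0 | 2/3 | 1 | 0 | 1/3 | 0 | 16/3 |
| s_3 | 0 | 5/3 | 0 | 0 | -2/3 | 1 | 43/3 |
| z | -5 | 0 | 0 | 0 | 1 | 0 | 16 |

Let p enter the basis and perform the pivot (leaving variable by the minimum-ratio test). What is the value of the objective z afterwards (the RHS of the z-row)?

Ratio test on column p — row 1: (14/3)/5 = 14/15; row 2: entry 0 ≤ 0; row 3: entry 0 ≤ 0. Minimum is 14/15 at row 1 (s_1 leaves); pivot element 5.
Pivot on row 1; the z-row RHS becomes 16 − (-5)·(14/15) = 62/3.

62/3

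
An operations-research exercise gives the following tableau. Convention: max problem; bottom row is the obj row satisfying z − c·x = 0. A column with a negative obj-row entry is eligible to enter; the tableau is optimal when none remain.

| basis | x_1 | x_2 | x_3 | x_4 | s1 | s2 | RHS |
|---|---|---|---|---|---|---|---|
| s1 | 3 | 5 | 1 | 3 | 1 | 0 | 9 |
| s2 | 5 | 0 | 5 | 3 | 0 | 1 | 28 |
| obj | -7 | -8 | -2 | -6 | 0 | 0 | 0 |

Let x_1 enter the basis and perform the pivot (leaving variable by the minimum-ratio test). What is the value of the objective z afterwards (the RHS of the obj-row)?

21

Ratio test on column x_1 — row 1: 9/3 = 3; row 2: 28/5 = 28/5. Minimum is 3 at row 1 (s1 leaves); pivot element 3.
Pivot on row 1; the obj-row RHS becomes 0 − (-7)·3 = 21.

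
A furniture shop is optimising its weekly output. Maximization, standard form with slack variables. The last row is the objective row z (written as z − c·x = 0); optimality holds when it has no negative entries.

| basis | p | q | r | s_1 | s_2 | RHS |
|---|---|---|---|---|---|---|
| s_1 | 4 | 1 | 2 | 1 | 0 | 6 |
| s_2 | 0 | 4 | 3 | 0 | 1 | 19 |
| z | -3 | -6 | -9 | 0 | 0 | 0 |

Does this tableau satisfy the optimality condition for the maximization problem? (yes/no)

no

The z-row has a negative entry -9 in column r, so it is not optimal.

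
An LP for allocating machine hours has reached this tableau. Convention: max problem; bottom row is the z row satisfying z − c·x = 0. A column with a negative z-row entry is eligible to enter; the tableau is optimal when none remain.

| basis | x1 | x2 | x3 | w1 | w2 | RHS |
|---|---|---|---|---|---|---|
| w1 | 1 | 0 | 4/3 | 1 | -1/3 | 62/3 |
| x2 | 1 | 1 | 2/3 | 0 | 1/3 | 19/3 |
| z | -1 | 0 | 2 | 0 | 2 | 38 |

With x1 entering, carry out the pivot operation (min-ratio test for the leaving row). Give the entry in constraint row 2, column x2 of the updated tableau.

Ratio test on column x1 — row 1: (62/3)/1 = 62/3; row 2: (19/3)/1 = 19/3. Minimum is 19/3 at row 2 (x2 leaves); pivot element 1.
Divide row 2 by 1; eliminate column x1 from the other rows.
In the new row 2, the x2 entry is the old entry divided by the pivot: 1/1 = 1.

1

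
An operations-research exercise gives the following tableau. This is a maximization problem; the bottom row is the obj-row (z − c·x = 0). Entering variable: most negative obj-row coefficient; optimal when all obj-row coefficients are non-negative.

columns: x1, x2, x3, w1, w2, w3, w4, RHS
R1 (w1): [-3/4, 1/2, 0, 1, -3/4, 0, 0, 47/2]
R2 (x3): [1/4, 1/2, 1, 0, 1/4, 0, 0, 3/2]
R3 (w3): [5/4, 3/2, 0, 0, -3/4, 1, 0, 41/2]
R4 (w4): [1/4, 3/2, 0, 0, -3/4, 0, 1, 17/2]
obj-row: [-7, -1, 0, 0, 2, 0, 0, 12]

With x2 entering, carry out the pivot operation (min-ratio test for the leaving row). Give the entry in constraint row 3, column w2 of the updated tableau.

-3/2

Ratio test on column x2 — row 1: (47/2)/(1/2) = 47; row 2: (3/2)/(1/2) = 3; row 3: (41/2)/(3/2) = 41/3; row 4: (17/2)/(3/2) = 17/3. Minimum is 3 at row 2 (x3 leaves); pivot element 1/2.
Divide row 2 by 1/2; eliminate column x2 from the other rows.
Row 3 update in column w2: -3/4 − (3/2)·(1/2) = -3/2.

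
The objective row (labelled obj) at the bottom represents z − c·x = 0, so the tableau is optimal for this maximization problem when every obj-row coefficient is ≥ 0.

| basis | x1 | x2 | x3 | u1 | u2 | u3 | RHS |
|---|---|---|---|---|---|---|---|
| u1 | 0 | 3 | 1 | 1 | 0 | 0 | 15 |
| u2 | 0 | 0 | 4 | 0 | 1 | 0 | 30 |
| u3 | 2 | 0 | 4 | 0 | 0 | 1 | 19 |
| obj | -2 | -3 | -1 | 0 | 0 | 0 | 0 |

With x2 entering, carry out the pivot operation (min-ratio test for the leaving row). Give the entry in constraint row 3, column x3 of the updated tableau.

Ratio test on column x2 — row 1: 15/3 = 5; row 2: entry 0 ≤ 0; row 3: entry 0 ≤ 0. Minimum is 5 at row 1 (u1 leaves); pivot element 3.
Divide row 1 by 3; eliminate column x2 from the other rows.
Row 3 update in column x3: 4 − 0·(1/3) = 4.

4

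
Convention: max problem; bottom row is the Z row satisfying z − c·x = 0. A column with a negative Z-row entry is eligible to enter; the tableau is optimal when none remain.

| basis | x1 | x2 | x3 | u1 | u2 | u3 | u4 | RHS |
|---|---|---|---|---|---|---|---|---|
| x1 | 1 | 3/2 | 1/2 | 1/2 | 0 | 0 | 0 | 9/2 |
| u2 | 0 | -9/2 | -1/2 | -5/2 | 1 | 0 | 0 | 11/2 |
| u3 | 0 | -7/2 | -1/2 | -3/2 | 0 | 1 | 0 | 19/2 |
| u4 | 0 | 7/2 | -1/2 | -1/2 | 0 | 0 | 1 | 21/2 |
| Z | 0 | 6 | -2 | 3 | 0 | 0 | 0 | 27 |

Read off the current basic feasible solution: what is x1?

9/2

x1 is basic (row 1); its value is the RHS of that row, 9/2.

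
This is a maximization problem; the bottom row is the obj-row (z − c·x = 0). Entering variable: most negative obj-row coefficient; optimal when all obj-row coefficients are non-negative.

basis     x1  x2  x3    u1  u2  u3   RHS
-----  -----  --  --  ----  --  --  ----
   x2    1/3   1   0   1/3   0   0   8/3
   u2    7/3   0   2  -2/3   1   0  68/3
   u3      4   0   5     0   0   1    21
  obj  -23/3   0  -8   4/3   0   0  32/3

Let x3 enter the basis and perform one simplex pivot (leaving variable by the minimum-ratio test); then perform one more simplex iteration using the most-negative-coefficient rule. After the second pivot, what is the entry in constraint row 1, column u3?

Ratio test on column x3 — row 1: entry 0 ≤ 0; row 2: (68/3)/2 = 34/3; row 3: 21/5 = 21/5. Minimum is 21/5 at row 3 (u3 leaves); pivot element 5.
Divide row 3 by 5; eliminate column x3 from the other rows.
Second iteration: most negative obj-row entry is -19/15 in column x1, so x1 enters.
Ratio test on column x1 — row 1: (8/3)/(1/3) = 8; row 2: (214/15)/(11/15) = 214/11; row 3: (21/5)/(4/5) = 21/4. Minimum is 21/4 at row 3 (x3 leaves); pivot element 4/5.
Divide row 3 by 4/5; eliminate column x1 from the other rows.
After both pivots, the entry at constraint row 1, column u3 is -1/12.

-1/12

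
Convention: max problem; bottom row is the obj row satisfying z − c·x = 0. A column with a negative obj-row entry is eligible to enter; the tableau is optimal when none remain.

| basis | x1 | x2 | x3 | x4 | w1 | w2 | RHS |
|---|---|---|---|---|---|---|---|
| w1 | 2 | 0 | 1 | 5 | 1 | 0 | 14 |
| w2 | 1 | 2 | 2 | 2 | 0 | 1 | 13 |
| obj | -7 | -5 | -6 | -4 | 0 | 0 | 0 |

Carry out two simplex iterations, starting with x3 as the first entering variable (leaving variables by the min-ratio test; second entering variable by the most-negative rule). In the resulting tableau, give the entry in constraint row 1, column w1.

2/3

Ratio test on column x3 — row 1: 14/1 = 14; row 2: 13/2 = 13/2. Minimum is 13/2 at row 2 (w2 leaves); pivot element 2.
Divide row 2 by 2; eliminate column x3 from the other rows.
Second iteration: most negative obj-row entry is -4 in column x1, so x1 enters.
Ratio test on column x1 — row 1: (15/2)/(3/2) = 5; row 2: (13/2)/(1/2) = 13. Minimum is 5 at row 1 (w1 leaves); pivot element 3/2.
Divide row 1 by 3/2; eliminate column x1 from the other rows.
After both pivots, the entry at constraint row 1, column w1 is 2/3.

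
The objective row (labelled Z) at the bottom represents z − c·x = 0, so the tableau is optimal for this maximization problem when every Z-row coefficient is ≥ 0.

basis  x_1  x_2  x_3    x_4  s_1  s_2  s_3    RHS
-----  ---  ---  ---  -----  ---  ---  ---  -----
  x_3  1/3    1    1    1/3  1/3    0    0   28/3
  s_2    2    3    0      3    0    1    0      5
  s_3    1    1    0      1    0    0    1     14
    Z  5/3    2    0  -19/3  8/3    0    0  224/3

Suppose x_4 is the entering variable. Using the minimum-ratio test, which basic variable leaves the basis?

s_2

Column x_4 entries and ratios — x_3: (28/3)/(1/3) = 28; s_2: 5/3 = 5/3; s_3: 14/1 = 14.
Smallest ratio is 5/3 in the row of s_2, so s_2 leaves.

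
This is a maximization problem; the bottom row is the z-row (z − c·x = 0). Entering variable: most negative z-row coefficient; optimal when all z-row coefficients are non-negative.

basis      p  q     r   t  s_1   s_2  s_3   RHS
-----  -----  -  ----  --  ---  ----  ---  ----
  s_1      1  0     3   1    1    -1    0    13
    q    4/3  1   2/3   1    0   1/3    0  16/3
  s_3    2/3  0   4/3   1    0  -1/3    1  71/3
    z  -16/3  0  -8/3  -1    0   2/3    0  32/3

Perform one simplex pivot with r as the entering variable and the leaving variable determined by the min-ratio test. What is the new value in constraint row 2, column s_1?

-2/9

Ratio test on column r — row 1: 13/3 = 13/3; row 2: (16/3)/(2/3) = 8; row 3: (71/3)/(4/3) = 71/4. Minimum is 13/3 at row 1 (s_1 leaves); pivot element 3.
Divide row 1 by 3; eliminate column r from the other rows.
Row 2 update in column s_1: 0 − (2/3)·(1/3) = -2/9.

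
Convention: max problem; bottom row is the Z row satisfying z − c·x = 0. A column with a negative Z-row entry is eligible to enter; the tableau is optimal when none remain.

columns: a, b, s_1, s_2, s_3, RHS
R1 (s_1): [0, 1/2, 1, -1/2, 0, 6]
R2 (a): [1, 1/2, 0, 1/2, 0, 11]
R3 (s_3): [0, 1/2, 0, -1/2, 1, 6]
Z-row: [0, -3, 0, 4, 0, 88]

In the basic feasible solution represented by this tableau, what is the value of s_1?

6

s_1 is basic (row 1); its value is the RHS of that row, 6.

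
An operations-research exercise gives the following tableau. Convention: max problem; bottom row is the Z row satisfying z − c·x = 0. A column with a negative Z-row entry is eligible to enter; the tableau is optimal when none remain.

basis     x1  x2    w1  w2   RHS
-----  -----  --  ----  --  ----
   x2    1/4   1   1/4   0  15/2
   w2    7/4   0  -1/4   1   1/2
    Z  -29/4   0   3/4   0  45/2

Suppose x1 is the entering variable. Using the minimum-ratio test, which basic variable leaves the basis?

Column x1 entries and ratios — x2: (15/2)/(1/4) = 30; w2: (1/2)/(7/4) = 2/7.
Smallest ratio is 2/7 in the row of w2, so w2 leaves.

w2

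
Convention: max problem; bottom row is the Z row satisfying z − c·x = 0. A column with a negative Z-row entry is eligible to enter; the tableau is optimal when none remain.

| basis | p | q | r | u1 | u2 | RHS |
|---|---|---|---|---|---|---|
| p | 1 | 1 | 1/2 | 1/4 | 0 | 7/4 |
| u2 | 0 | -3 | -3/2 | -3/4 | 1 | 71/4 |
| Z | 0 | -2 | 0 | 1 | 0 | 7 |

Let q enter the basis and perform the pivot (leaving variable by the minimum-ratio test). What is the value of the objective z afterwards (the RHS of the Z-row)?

Ratio test on column q — row 1: (7/4)/1 = 7/4; row 2: entry -3 ≤ 0. Minimum is 7/4 at row 1 (p leaves); pivot element 1.
Pivot on row 1; the Z-row RHS becomes 7 − (-2)·(7/4) = 21/2.

21/2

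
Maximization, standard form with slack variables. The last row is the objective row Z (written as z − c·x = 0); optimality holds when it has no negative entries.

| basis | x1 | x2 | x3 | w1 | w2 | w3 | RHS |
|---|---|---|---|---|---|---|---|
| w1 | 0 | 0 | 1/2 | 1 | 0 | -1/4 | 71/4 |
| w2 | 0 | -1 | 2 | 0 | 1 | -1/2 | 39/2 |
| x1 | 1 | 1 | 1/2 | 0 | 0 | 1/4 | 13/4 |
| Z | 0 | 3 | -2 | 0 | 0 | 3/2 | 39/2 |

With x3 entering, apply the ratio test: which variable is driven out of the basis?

Column x3 entries and ratios — w1: (71/4)/(1/2) = 71/2; w2: (39/2)/2 = 39/4; x1: (13/4)/(1/2) = 13/2.
Smallest ratio is 13/2 in the row of x1, so x1 leaves.

x1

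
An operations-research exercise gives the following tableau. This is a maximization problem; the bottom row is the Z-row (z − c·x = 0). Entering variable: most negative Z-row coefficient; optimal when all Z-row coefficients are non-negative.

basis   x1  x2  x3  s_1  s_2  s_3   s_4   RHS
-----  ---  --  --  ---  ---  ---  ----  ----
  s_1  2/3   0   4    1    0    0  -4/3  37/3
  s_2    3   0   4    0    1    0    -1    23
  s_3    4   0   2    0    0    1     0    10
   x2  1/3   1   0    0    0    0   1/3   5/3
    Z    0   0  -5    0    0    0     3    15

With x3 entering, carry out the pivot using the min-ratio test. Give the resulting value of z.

Ratio test on column x3 — row 1: (37/3)/4 = 37/12; row 2: 23/4 = 23/4; row 3: 10/2 = 5; row 4: entry 0 ≤ 0. Minimum is 37/12 at row 1 (s_1 leaves); pivot element 4.
Pivot on row 1; the Z-row RHS becomes 15 − (-5)·(37/12) = 365/12.

365/12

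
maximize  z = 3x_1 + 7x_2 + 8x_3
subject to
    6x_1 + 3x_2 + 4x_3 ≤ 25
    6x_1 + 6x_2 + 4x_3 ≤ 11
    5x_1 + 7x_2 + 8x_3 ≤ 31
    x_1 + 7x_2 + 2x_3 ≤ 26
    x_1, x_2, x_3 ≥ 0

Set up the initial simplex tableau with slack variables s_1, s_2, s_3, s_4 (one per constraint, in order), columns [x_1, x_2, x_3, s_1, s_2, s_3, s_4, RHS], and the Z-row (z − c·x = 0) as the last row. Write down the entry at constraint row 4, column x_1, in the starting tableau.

1

Constraint 4 has coefficient 1 on x_1.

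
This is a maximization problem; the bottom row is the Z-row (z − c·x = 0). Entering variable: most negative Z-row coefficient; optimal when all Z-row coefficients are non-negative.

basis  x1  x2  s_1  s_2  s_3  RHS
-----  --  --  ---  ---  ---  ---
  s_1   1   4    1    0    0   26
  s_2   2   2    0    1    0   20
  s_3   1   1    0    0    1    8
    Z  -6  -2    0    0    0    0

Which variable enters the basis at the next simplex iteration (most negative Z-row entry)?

Negative Z-row entries: x1: -6, x2: -2.
The most negative is -6 in column x1, so x1 enters.

x1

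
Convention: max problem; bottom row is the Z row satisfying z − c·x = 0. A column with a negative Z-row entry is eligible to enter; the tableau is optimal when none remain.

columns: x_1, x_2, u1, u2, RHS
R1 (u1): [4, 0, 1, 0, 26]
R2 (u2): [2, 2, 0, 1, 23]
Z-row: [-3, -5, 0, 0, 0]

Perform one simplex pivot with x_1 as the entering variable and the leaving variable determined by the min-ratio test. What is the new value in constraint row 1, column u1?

Ratio test on column x_1 — row 1: 26/4 = 13/2; row 2: 23/2 = 23/2. Minimum is 13/2 at row 1 (u1 leaves); pivot element 4.
Divide row 1 by 4; eliminate column x_1 from the other rows.
In the new row 1, the u1 entry is the old entry divided by the pivot: 1/4 = 1/4.

1/4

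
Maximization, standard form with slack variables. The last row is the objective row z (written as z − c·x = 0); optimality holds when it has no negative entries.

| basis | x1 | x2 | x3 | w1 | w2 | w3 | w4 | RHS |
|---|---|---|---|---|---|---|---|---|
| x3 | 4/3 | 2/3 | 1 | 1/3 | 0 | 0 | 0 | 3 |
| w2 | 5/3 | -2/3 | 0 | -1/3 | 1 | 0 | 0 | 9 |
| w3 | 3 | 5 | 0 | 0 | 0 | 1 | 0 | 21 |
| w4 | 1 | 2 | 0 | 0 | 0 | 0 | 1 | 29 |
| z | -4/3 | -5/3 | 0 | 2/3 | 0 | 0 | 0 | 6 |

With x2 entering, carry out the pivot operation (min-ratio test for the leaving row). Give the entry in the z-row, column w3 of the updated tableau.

1/3

Ratio test on column x2 — row 1: 3/(2/3) = 9/2; row 2: entry -2/3 ≤ 0; row 3: 21/5 = 21/5; row 4: 29/2 = 29/2. Minimum is 21/5 at row 3 (w3 leaves); pivot element 5.
Divide row 3 by 5; eliminate column x2 from the other rows.
z-row update in column w3: 0 − (-5/3)·(1/5) = 1/3.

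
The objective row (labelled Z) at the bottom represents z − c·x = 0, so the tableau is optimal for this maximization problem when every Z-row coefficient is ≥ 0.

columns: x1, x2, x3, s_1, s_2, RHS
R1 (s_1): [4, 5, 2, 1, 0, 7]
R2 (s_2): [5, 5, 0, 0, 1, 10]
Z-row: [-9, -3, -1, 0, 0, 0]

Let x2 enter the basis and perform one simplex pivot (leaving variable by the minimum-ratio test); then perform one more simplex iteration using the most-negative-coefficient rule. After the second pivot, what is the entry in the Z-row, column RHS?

63/4

Ratio test on column x2 — row 1: 7/5 = 7/5; row 2: 10/5 = 2. Minimum is 7/5 at row 1 (s_1 leaves); pivot element 5.
Divide row 1 by 5; eliminate column x2 from the other rows.
Second iteration: most negative Z-row entry is -33/5 in column x1, so x1 enters.
Ratio test on column x1 — row 1: (7/5)/(4/5) = 7/4; row 2: 3/1 = 3. Minimum is 7/4 at row 1 (x2 leaves); pivot element 4/5.
Divide row 1 by 4/5; eliminate column x1 from the other rows.
After both pivots, the entry at the Z-row, column RHS is 63/4.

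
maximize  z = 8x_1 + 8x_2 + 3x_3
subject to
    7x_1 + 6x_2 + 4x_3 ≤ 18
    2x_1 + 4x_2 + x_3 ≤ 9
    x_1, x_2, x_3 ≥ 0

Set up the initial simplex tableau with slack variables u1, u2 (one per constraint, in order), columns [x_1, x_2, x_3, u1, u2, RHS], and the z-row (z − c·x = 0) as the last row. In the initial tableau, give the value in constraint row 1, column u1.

1

Slack u1 belongs to constraint 1; its column is the unit vector e_1, so the entry in row 1 is 1.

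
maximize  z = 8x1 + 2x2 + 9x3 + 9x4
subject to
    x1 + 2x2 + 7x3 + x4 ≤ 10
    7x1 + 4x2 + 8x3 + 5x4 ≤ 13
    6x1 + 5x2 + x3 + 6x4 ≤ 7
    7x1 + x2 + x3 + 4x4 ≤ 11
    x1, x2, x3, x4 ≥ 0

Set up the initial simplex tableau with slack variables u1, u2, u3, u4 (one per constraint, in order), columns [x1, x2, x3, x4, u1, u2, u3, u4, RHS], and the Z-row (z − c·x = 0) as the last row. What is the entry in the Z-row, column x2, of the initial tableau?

-2

The Z-row carries the negated objective coefficients: the x2 entry is -2.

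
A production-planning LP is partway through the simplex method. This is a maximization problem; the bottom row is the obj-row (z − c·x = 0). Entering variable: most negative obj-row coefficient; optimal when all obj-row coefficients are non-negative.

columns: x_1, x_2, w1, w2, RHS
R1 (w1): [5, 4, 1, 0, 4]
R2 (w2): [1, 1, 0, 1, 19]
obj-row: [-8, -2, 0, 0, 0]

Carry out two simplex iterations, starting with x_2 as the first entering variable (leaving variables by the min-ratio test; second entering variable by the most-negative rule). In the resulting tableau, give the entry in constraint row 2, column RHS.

91/5

Ratio test on column x_2 — row 1: 4/4 = 1; row 2: 19/1 = 19. Minimum is 1 at row 1 (w1 leaves); pivot element 4.
Divide row 1 by 4; eliminate column x_2 from the other rows.
Second iteration: most negative obj-row entry is -11/2 in column x_1, so x_1 enters.
Ratio test on column x_1 — row 1: 1/(5/4) = 4/5; row 2: entry -1/4 ≤ 0. Minimum is 4/5 at row 1 (x_2 leaves); pivot element 5/4.
Divide row 1 by 5/4; eliminate column x_1 from the other rows.
After both pivots, the entry at constraint row 2, column RHS is 91/5.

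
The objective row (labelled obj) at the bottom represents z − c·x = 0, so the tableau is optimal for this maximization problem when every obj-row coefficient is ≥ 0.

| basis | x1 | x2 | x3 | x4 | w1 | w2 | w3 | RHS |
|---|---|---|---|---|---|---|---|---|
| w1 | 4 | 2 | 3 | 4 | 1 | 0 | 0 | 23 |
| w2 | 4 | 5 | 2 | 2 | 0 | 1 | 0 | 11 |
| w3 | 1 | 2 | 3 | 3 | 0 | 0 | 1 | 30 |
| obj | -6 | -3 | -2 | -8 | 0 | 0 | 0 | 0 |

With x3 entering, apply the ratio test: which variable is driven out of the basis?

Column x3 entries and ratios — w1: 23/3 = 23/3; w2: 11/2 = 11/2; w3: 30/3 = 10.
Smallest ratio is 11/2 in the row of w2, so w2 leaves.

w2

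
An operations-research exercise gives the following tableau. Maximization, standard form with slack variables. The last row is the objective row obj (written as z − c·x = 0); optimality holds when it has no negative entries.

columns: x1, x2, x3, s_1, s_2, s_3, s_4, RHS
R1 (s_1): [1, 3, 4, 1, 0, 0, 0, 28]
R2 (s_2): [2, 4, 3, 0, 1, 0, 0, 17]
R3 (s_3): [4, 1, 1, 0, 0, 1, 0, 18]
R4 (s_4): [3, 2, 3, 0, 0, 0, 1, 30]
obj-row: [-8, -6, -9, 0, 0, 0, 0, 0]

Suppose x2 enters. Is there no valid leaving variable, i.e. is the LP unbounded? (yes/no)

Column x2 has positive entries in row(s) 1, 2, 3, 4, so the ratio test bounds it — not unbounded.

no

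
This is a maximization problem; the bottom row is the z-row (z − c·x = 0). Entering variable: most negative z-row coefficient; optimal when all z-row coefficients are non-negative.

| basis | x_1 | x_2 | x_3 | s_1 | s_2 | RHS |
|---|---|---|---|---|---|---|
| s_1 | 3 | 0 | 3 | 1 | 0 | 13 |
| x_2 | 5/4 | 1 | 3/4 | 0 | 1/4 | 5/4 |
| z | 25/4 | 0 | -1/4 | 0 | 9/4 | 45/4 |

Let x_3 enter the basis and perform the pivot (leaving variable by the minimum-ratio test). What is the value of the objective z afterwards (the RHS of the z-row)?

Ratio test on column x_3 — row 1: 13/3 = 13/3; row 2: (5/4)/(3/4) = 5/3. Minimum is 5/3 at row 2 (x_2 leaves); pivot element 3/4.
Pivot on row 2; the z-row RHS becomes 45/4 − (-1/4)·(5/3) = 35/3.

35/3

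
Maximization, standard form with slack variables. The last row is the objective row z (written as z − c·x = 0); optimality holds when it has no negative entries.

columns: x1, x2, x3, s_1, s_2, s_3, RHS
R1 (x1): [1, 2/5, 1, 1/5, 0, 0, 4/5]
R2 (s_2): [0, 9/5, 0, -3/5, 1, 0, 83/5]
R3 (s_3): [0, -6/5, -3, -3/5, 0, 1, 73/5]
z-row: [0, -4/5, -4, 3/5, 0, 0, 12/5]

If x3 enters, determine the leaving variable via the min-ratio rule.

Column x3 entries and ratios — x1: (4/5)/1 = 4/5; s_2: 0 ≤ 0, skip; s_3: -3 ≤ 0, skip.
Smallest ratio is 4/5 in the row of x1, so x1 leaves.

x1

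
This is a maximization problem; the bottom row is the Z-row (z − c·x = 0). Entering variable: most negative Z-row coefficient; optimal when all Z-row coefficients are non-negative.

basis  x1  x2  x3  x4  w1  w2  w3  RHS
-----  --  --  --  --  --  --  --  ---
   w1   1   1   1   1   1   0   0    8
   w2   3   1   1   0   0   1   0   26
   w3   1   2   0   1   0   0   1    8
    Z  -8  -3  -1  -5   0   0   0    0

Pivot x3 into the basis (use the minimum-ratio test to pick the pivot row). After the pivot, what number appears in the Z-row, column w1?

1

Ratio test on column x3 — row 1: 8/1 = 8; row 2: 26/1 = 26; row 3: entry 0 ≤ 0. Minimum is 8 at row 1 (w1 leaves); pivot element 1.
Divide row 1 by 1; eliminate column x3 from the other rows.
Z-row update in column w1: 0 − (-1)·1 = 1.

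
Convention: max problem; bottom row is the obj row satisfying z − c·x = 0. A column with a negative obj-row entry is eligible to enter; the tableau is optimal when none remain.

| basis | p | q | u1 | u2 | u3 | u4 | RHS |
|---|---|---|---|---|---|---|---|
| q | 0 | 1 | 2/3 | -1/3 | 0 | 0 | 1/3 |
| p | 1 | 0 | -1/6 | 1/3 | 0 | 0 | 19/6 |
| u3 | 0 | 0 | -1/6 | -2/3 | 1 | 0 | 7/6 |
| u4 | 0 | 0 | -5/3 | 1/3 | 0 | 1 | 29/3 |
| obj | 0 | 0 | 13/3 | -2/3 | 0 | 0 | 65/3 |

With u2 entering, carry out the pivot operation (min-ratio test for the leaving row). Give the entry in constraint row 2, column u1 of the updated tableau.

Ratio test on column u2 — row 1: entry -1/3 ≤ 0; row 2: (19/6)/(1/3) = 19/2; row 3: entry -2/3 ≤ 0; row 4: (29/3)/(1/3) = 29. Minimum is 19/2 at row 2 (p leaves); pivot element 1/3.
Divide row 2 by 1/3; eliminate column u2 from the other rows.
In the new row 2, the u1 entry is the old entry divided by the pivot: (-1/6)/(1/3) = -1/2.

-1/2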